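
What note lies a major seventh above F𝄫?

Ebb

F up a major seventh is E, so the target letter is E.
From Fbb, a major seventh is 11 semitones up: Ebb.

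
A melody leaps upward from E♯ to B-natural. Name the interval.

diminished fifth

Counting letters E–F–G–A–B gives a fifth.
E#→B = 6 semitones, 1 narrower than the perfect fifth (7), so diminished.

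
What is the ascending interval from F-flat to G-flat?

The letter names run F→G, a span of 1 letter step, so the interval is some kind of second.
Fb to Gb is 2 semitones. A major second is 2, so 2 makes it major.

major second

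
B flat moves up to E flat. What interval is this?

The letter names run B→E, a span of 3 letter steps, so the interval is some kind of fourth.
Bb to Eb is 5 semitones. A perfect fourth is 5, so 5 makes it perfect.

perfect fourth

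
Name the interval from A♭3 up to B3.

augmented second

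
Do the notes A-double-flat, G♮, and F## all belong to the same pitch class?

Yes

Abb is pitch class 7; G is pitch class 7; F## is pitch class 7.
All spellings map to pitch class 7, so they are enharmonically equivalent.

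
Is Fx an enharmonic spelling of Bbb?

No

F## is pitch class 7; Bbb is pitch class 9.
The pitch classes differ (7 vs. 9), so they are not enharmonic equivalents.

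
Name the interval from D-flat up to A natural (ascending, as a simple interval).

augmented fifth

The letter names run D→A, a span of 4 letter steps, so the interval is some kind of fifth.
Db to A is 8 semitones. A perfect fifth is 7, so 8 makes it augmented.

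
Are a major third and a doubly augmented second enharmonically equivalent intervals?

Yes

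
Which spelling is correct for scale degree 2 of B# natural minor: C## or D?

C##

Each scale degree takes a distinct letter name. Degree 2 of a scale on B must use the letter C.
C## and D are enharmonically the same pitch, but only C## uses the letter C, so it is the correct spelling here.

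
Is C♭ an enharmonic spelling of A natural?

Two spellings are enharmonically equivalent only if they share a pitch class.
Here Cb → 11, A → 9; 9 ≠ 11, so they are not.

No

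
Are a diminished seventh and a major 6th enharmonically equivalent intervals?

Yes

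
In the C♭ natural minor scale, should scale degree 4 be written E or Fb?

Fb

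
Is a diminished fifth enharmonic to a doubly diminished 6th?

A diminished fifth spans 6 semitones; a doubly diminished sixth spans 6.
They are enharmonically equivalent.

Yes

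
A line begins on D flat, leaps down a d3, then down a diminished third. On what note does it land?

G##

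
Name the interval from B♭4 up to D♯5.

The letter names run B→D, a span of 2 letter steps, so the interval is some kind of third.
Bb to D# is 5 semitones. A major third is 4, so 5 makes it augmented.

augmented third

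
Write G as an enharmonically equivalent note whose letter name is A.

Plain A sits 2 semitones above G, so on the letter A the same pitch needs a double flat: Abb.

Abb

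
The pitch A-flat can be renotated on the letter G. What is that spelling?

G#

Ab is pitch class 8. The letter G alone is pitch class 7.
To reach pitch class 8 from G requires an offset of +1 semitone, i.e. sharp: G#.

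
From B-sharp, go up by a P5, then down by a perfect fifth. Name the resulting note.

B#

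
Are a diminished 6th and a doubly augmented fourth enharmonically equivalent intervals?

Yes

A diminished sixth spans 7 semitones; a doubly augmented fourth spans 7.
They are enharmonically equivalent.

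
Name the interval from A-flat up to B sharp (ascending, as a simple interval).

Counting letters A–B gives a second.
Ab→B# = 4 semitones, 2 wider than the major second (2), so doubly augmented.

doubly augmented second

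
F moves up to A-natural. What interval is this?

major third

Counting letters F–G–A gives a third.
F→A = 4 semitones, exactly the major third.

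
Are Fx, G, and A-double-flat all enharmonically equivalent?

F## = pitch class 7 and G = pitch class 7 and Abb = pitch class 7 — the same pitch class, so they are enharmonic equivalents.

Yes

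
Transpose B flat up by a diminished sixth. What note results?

Gbb

A sixth above B lands on the letter G.
A diminished sixth spans 7 semitones, so Bb moves to pitch class 5. On the letter G that is Gbb.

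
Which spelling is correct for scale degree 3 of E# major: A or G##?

Each scale degree takes a distinct letter name. Degree 3 of a scale on E must use the letter G.
G## and A are enharmonically the same pitch, but only G## uses the letter G, so it is the correct spelling here.

G##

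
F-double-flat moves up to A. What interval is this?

doubly augmented third

Counting letters F–G–A gives a third.
Fbb→A = 6 semitones, 2 wider than the major third (4), so doubly augmented.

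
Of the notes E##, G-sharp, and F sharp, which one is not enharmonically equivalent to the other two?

In 12-tone equal temperament, enharmonic equivalents share a pitch class. E## is pitch class 6; G# is pitch class 8; F# is pitch class 6.
E## and F# share pitch class 6, while G# is pitch class 8.

G#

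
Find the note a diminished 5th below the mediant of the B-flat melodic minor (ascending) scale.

The mediant of Bb melodic minor (ascending) is Db.
A diminished fifth (6 semitones) below Db lands on the letter G, giving G.

G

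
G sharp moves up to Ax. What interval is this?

Counting letters G–A gives a second.
G#→A## = 3 semitones, 1 wider than the major second (2), so augmented.

augmented second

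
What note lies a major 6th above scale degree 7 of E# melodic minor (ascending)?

Scale degree 7 of E# melodic minor (ascending) is D##.
A major sixth (9 semitones) above D## lands on the letter B, giving B##.

B##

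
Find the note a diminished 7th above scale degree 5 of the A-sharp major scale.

Scale degree 5 of A# major is E#.
A diminished seventh (9 semitones) above E# lands on the letter D, giving D.

D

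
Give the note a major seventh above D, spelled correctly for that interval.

C#

A seventh above D lands on the letter C.
A major seventh spans 11 semitones, so D moves to pitch class 1. On the letter C that is C#.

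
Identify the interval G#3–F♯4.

The letter names run G→F, a span of 6 letter steps, so the interval is some kind of seventh.
G# to F# is 10 semitones. A major seventh is 11, so 10 makes it minor.

minor seventh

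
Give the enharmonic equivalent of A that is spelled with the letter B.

Bbb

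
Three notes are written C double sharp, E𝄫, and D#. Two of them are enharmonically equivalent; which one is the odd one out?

D#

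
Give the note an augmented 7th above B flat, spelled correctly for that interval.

B up a major seventh is A#, so the target letter is A.
From Bb, an augmented seventh is 12 semitones up: A#.

A#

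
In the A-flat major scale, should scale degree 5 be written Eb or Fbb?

Eb

Each scale degree takes a distinct letter name. Degree 5 of a scale on A must use the letter E.
Eb and Fbb are enharmonically the same pitch, but only Eb uses the letter E, so it is the correct spelling here.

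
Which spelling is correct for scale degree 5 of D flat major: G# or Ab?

Ab

Each scale degree takes a distinct letter name. Degree 5 of a scale on D must use the letter A.
Ab and G# are enharmonically the same pitch, but only Ab uses the letter A, so it is the correct spelling here.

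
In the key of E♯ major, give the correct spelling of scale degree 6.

C##

Degree 6 takes the letter 5 steps above E, which is C.
In major, degree 6 sits 9 semitones above the tonic. E# + 9 semitones is pitch class 2, spelled on C as C##.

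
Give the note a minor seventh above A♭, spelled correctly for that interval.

A seventh above A lands on the letter G.
A minor seventh spans 10 semitones, so Ab moves to pitch class 6. On the letter G that is Gb.

Gb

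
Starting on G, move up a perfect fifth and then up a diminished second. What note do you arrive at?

A perfect fifth up from G is D (letter D, 7 semitones up).
A diminished second up from D is Ebb (letter E, 0 semitones up).

Ebb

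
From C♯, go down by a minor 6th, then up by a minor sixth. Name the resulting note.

C#

A minor sixth down from C# is E# (letter E, 8 semitones down).
A minor sixth up from E# is C# (letter C, 8 semitones up).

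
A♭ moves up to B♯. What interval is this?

The letter names run A→B, a span of 1 letter step, so the interval is some kind of second.
Ab to B# is 4 semitones. A major second is 2, so 4 makes it doubly augmented.

doubly augmented second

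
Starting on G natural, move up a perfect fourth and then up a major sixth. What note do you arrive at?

A

A perfect fourth up from G is C (letter C, 5 semitones up).
A major sixth up from C is A (letter A, 9 semitones up).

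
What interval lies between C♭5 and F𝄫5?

diminished fourth

The letter names run C→F, a span of 3 letter steps, so the interval is some kind of fourth.
Cb to Fbb is 4 semitones. A perfect fourth is 5, so 4 makes it diminished.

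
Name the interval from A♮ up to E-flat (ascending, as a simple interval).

diminished fifth

The letter names run A→E, a span of 4 letter steps, so the interval is some kind of fifth.
A to Eb is 6 semitones. A perfect fifth is 7, so 6 makes it diminished.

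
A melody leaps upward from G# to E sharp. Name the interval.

major sixth

Counting letters G–A–B–C–D–E gives a sixth.
G#→E# = 9 semitones, exactly the major sixth.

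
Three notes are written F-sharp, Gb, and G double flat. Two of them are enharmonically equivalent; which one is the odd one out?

In 12-tone equal temperament, enharmonic equivalents share a pitch class. F# is pitch class 6; Gb is pitch class 6; Gbb is pitch class 5.
F# and Gb share pitch class 6, while Gbb is pitch class 5.

Gbb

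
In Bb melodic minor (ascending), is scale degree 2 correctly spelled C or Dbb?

Each scale degree takes a distinct letter name. Degree 2 of a scale on B must use the letter C.
C and Dbb are enharmonically the same pitch, but only C uses the letter C, so it is the correct spelling here.

C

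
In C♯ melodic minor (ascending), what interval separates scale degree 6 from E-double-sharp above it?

augmented fifth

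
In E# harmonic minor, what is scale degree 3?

G#

Degree 3 takes the letter 2 steps above E, which is G.
In harmonic minor, degree 3 sits 3 semitones above the tonic. E# + 3 semitones is pitch class 8, spelled on G as G#.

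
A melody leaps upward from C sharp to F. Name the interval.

The letter names run C→F, a span of 3 letter steps, so the interval is some kind of fourth.
C# to F is 4 semitones. A perfect fourth is 5, so 4 makes it diminished.

diminished fourth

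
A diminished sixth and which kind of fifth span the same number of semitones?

A diminished sixth spans 7 semitones.
A fifth spanning 7 semitones is perfect (the perfect fifth is 7).

perfect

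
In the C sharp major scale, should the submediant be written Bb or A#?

Each scale degree takes a distinct letter name. Degree 6 of a scale on C must use the letter A.
A# and Bb are enharmonically the same pitch, but only A# uses the letter A, so it is the correct spelling here.

A#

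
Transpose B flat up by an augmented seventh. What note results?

A#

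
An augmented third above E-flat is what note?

G#

E up a major third is G#, so the target letter is G.
From Eb, an augmented third is 5 semitones up: G#.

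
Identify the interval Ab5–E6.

Counting letters A–B–C–D–E gives a fifth.
Ab→E = 8 semitones, 1 wider than the perfect fifth (7), so augmented.

augmented fifth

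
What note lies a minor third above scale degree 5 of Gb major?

Fb

Scale degree 5 of Gb major is Db.
A minor third (3 semitones) above Db lands on the letter F, giving Fb.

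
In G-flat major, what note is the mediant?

Degree 3 takes the letter 2 steps above G, which is B.
In major, degree 3 sits 4 semitones above the tonic. Gb + 4 semitones is pitch class 10, spelled on B as Bb.

Bb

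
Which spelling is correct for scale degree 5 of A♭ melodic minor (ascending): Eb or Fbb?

Eb

Each scale degree takes a distinct letter name. Degree 5 of a scale on A must use the letter E.
Eb and Fbb are enharmonically the same pitch, but only Eb uses the letter E, so it is the correct spelling here.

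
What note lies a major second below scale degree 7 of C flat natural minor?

Abb

Scale degree 7 of Cb natural minor is Bbb.
A major second (2 semitones) below Bbb lands on the letter A, giving Abb.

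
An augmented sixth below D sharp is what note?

F

D down a major sixth is F, so the target letter is F.
From D#, an augmented sixth is 10 semitones down: F.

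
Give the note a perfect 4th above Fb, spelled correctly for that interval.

Bbb

F up a perfect fourth is Bb, so the target letter is B.
From Fb, a perfect fourth is 5 semitones up: Bbb.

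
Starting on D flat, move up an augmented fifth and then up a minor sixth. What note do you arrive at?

F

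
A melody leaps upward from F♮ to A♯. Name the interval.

augmented third

The letter names run F→A, a span of 2 letter steps, so the interval is some kind of third.
F to A# is 5 semitones. A major third is 4, so 5 makes it augmented.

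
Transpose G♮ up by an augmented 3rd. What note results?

B#

A third above G lands on the letter B.
An augmented third spans 5 semitones, so G moves to pitch class 0. On the letter B that is B#.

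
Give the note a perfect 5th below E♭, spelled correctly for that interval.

Ab

A fifth below E lands on the letter A.
A perfect fifth spans 7 semitones, so Eb moves to pitch class 8. On the letter A that is Ab.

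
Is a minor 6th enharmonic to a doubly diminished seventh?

A minor sixth spans 8 semitones; a doubly diminished seventh spans 8.
They are enharmonically equivalent.

Yes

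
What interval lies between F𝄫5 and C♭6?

Counting letters F–G–A–B–C gives a fifth.
Fbb→Cb = 8 semitones, 1 wider than the perfect fifth (7), so augmented.

augmented fifth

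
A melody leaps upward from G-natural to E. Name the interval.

major sixth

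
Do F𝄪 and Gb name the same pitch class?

No

Two spellings are enharmonically equivalent only if they share a pitch class.
Here F## → 7, Gb → 6; 6 ≠ 7, so they are not.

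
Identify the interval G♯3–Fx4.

major seventh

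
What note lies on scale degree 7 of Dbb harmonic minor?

Degree 7 takes the letter 6 steps above D, which is C.
In harmonic minor, degree 7 sits 11 semitones above the tonic. Dbb + 11 semitones is pitch class 11, spelled on C as Cb.

Cb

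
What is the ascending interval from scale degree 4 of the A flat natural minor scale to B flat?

Scale degree 4 of Ab natural minor is Db.
Db up to Bb: letters D→B make it a sixth; 9 semitones makes it major.

major sixth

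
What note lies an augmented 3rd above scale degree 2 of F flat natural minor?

Scale degree 2 of Fb natural minor is Gb.
An augmented third (5 semitones) above Gb lands on the letter B, giving B.

B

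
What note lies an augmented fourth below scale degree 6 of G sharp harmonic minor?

Bb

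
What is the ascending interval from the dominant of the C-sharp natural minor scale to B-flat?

diminished third

The dominant of C# natural minor is G#.
G# up to Bb: letters G→B make it a third; 2 semitones makes it diminished.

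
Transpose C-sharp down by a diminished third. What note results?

C down a major third is Ab, so the target letter is A.
From C#, a diminished third is 2 semitones down: A##.

A##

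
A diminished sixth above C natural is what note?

C up a major sixth is A, so the target letter is A.
From C, a diminished sixth is 7 semitones up: Abb.

Abb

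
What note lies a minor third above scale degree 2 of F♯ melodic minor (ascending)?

Scale degree 2 of F# melodic minor (ascending) is G#.
A minor third (3 semitones) above G# lands on the letter B, giving B.

B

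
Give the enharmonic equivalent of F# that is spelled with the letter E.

E##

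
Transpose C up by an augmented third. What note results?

C up a major third is E, so the target letter is E.
From C, an augmented third is 5 semitones up: E#.

E#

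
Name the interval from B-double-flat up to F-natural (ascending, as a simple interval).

augmented fifth

Counting letters B–C–D–E–F gives a fifth.
Bbb→F = 8 semitones, 1 wider than the perfect fifth (7), so augmented.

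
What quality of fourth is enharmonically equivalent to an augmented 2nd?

An augmented second spans 3 semitones.
A fourth spanning 3 semitones is doubly diminished (the perfect fourth is 5).

doubly diminished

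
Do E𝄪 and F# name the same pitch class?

E## = pitch class 6 and F# = pitch class 6 — the same pitch class, so they are enharmonic equivalents.

Yes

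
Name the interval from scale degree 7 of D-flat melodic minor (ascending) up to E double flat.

diminished third

Scale degree 7 of Db melodic minor (ascending) is C.
C up to Ebb: letters C→E make it a third; 2 semitones makes it diminished.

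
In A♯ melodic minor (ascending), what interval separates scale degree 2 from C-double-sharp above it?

major second

Scale degree 2 of A# melodic minor (ascending) is B#.
B# up to C##: letters B→C make it a second; 2 semitones makes it major.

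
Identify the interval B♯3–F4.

The letter names run B→F, a span of 4 letter steps, so the interval is some kind of fifth.
B# to F is 5 semitones. A perfect fifth is 7, so 5 makes it doubly diminished.

doubly diminished fifth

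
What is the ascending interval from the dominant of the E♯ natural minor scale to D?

diminished third

The dominant of E# natural minor is B#.
B# up to D: letters B→D make it a third; 2 semitones makes it diminished.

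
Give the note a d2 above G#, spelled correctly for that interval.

Ab

G up a major second is A, so the target letter is A.
From G#, a diminished second is 0 semitones up: Ab.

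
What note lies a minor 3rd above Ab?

A third above A lands on the letter C.
A minor third spans 3 semitones, so Ab moves to pitch class 11. On the letter C that is Cb.

Cb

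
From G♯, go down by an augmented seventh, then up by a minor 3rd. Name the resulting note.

An augmented seventh down from G# is Ab (letter A, 12 semitones down).
A minor third up from Ab is Cb (letter C, 3 semitones up).

Cb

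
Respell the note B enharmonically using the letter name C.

Cb

B is pitch class 11. The letter C alone is pitch class 0.
To reach pitch class 11 from C requires an offset of -1 semitone, i.e. flat: Cb.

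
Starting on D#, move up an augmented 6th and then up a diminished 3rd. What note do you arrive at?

D#

An augmented sixth up from D# is B## (letter B, 10 semitones up).
A diminished third up from B## is D# (letter D, 2 semitones up).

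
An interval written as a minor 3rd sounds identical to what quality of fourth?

A minor third spans 3 semitones.
A fourth spanning 3 semitones is doubly diminished (the perfect fourth is 5).

doubly diminished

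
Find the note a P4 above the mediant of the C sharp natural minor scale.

The mediant of C# natural minor is E.
A perfect fourth (5 semitones) above E lands on the letter A, giving A.

A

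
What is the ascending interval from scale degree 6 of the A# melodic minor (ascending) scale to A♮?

Scale degree 6 of A# melodic minor (ascending) is F##.
F## up to A: letters F→A make it a third; 2 semitones makes it diminished.

diminished third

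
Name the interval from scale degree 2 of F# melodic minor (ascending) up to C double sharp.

augmented fourth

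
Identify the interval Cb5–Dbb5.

The letter names run C→D, a span of 1 letter step, so the interval is some kind of second.
Cb to Dbb is 1 semitone. A major second is 2, so 1 makes it minor.

minor second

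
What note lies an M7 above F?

E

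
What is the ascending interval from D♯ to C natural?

Counting letters D–E–F–G–A–B–C gives a seventh.
D#→C = 9 semitones, 2 narrower than the major seventh (11), so diminished.

diminished seventh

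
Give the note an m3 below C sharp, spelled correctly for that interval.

A#

A third below C lands on the letter A.
A minor third spans 3 semitones, so C# moves to pitch class 10. On the letter A that is A#.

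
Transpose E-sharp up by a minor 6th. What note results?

C#

A sixth above E lands on the letter C.
A minor sixth spans 8 semitones, so E# moves to pitch class 1. On the letter C that is C#.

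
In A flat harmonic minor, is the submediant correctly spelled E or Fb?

Fb

Each scale degree takes a distinct letter name. Degree 6 of a scale on A must use the letter F.
Fb and E are enharmonically the same pitch, but only Fb uses the letter F, so it is the correct spelling here.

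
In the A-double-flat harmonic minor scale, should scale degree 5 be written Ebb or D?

Ebb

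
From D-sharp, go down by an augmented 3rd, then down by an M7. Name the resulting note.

Cb

An augmented third down from D# is Bb (letter B, 5 semitones down).
A major seventh down from Bb is Cb (letter C, 11 semitones down).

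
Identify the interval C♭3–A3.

Counting letters C–D–E–F–G–A gives a sixth.
Cb→A = 10 semitones, 1 wider than the major sixth (9), so augmented.

augmented sixth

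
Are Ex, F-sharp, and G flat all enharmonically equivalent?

Yes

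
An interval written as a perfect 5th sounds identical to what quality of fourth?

doubly augmented

A perfect fifth spans 7 semitones.
A fourth spanning 7 semitones is doubly augmented (the perfect fourth is 5).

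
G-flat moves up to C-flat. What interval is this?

The letter names run G→C, a span of 3 letter steps, so the interval is some kind of fourth.
Gb to Cb is 5 semitones. A perfect fourth is 5, so 5 makes it perfect.

perfect fourth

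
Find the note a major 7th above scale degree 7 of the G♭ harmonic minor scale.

E

Scale degree 7 of Gb harmonic minor is F.
A major seventh (11 semitones) above F lands on the letter E, giving E.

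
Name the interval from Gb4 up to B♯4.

doubly augmented third

The letter names run G→B, a span of 2 letter steps, so the interval is some kind of third.
Gb to B# is 6 semitones. A major third is 4, so 6 makes it doubly augmented.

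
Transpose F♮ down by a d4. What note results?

C#

A fourth below F lands on the letter C.
A diminished fourth spans 4 semitones, so F moves to pitch class 1. On the letter C that is C#.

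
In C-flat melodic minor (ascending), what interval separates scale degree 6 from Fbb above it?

diminished sixth

Scale degree 6 of Cb melodic minor (ascending) is Ab.
Ab up to Fbb: letters A→F make it a sixth; 7 semitones makes it diminished.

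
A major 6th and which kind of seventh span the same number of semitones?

diminished

A major sixth spans 9 semitones.
A seventh spanning 9 semitones is diminished (the major seventh is 11).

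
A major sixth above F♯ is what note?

F up a major sixth is D, so the target letter is D.
From F#, a major sixth is 9 semitones up: D#.

D#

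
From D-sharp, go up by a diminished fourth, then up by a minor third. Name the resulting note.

Bb

A diminished fourth up from D# is G (letter G, 4 semitones up).
A minor third up from G is Bb (letter B, 3 semitones up).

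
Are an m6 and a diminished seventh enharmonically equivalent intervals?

A minor sixth spans 8 semitones; a diminished seventh spans 9.
The spans differ, so they are not enharmonic equivalents.

No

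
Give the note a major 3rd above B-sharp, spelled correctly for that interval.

D##

B up a major third is D#, so the target letter is D.
From B#, a major third is 4 semitones up: D##.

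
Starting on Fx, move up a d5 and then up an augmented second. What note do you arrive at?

A diminished fifth up from F## is C# (letter C, 6 semitones up).
An augmented second up from C# is D## (letter D, 3 semitones up).

D##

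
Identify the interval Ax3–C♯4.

The letter names run A→C, a span of 2 letter steps, so the interval is some kind of third.
A## to C# is 2 semitones. A major third is 4, so 2 makes it diminished.

diminished third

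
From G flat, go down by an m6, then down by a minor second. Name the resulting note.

A

A minor sixth down from Gb is Bb (letter B, 8 semitones down).
A minor second down from Bb is A (letter A, 1 semitone down).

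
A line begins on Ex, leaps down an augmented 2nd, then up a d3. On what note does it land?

An augmented second down from E## is D# (letter D, 3 semitones down).
A diminished third up from D# is F (letter F, 2 semitones up).

F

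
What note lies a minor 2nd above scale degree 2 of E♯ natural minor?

G#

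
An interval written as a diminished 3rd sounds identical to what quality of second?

A diminished third spans 2 semitones.
A second spanning 2 semitones is major (the major second is 2).

major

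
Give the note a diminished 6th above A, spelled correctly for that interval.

Fb

A up a major sixth is F#, so the target letter is F.
From A, a diminished sixth is 7 semitones up: Fb.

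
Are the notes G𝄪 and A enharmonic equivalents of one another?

G## = pitch class 9 and A = pitch class 9 — the same pitch class, so they are enharmonic equivalents.

Yes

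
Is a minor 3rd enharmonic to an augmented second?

A minor third spans 3 semitones; an augmented second spans 3.
They are enharmonically equivalent.

Yes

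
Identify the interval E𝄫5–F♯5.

The letter names run E→F, a span of 1 letter step, so the interval is some kind of second.
Ebb to F# is 4 semitones. A major second is 2, so 4 makes it doubly augmented.

doubly augmented second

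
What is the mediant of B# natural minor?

The B# natural minor scale runs B# C## D# E# F## G# A#.
Degree 3 is D#.

D#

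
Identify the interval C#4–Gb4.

doubly diminished fifth

Counting letters C–D–E–F–G gives a fifth.
C#→Gb = 5 semitones, 2 narrower than the perfect fifth (7), so doubly diminished.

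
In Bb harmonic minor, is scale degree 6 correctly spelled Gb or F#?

Each scale degree takes a distinct letter name. Degree 6 of a scale on B must use the letter G.
Gb and F# are enharmonically the same pitch, but only Gb uses the letter G, so it is the correct spelling here.

Gb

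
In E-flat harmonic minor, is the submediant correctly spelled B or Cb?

Each scale degree takes a distinct letter name. Degree 6 of a scale on E must use the letter C.
Cb and B are enharmonically the same pitch, but only Cb uses the letter C, so it is the correct spelling here.

Cb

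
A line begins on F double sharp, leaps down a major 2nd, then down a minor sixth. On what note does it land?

G##

A major second down from F## is E# (letter E, 2 semitones down).
A minor sixth down from E# is G## (letter G, 8 semitones down).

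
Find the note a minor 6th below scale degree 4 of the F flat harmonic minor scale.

Db

Scale degree 4 of Fb harmonic minor is Bbb.
A minor sixth (8 semitones) below Bbb lands on the letter D, giving Db.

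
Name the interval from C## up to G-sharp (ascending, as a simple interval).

diminished fifth

The letter names run C→G, a span of 4 letter steps, so the interval is some kind of fifth.
C## to G# is 6 semitones. A perfect fifth is 7, so 6 makes it diminished.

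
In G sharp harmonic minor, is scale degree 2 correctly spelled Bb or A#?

Each scale degree takes a distinct letter name. Degree 2 of a scale on G must use the letter A.
A# and Bb are enharmonically the same pitch, but only A# uses the letter A, so it is the correct spelling here.

A#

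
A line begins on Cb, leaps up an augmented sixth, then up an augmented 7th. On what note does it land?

An augmented sixth up from Cb is A (letter A, 10 semitones up).
An augmented seventh up from A is G## (letter G, 12 semitones up).

G##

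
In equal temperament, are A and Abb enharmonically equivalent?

No

Two spellings are enharmonically equivalent only if they share a pitch class.
Here A → 9, Abb → 7; 7 ≠ 9, so they are not.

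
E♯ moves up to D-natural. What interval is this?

diminished seventh

The letter names run E→D, a span of 6 letter steps, so the interval is some kind of seventh.
E# to D is 9 semitones. A major seventh is 11, so 9 makes it diminished.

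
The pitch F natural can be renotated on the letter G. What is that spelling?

Plain G sits 2 semitones above F, so on the letter G the same pitch needs a double flat: Gbb.

Gbb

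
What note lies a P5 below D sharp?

A fifth below D lands on the letter G.
A perfect fifth spans 7 semitones, so D# moves to pitch class 8. On the letter G that is G#.

G#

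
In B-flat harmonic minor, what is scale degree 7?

A

Degree 7 takes the letter 6 steps above B, which is A.
In harmonic minor, degree 7 sits 11 semitones above the tonic. Bb + 11 semitones is pitch class 9, spelled on A as A.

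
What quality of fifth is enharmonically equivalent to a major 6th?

A major sixth spans 9 semitones.
A fifth spanning 9 semitones is doubly augmented (the perfect fifth is 7).

doubly augmented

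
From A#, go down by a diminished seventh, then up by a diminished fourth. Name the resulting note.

E#

A diminished seventh down from A# is B## (letter B, 9 semitones down).
A diminished fourth up from B## is E# (letter E, 4 semitones up).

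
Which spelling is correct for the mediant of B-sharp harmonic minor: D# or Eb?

Each scale degree takes a distinct letter name. Degree 3 of a scale on B must use the letter D.
D# and Eb are enharmonically the same pitch, but only D# uses the letter D, so it is the correct spelling here.

D#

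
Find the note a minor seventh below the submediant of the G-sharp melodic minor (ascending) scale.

F##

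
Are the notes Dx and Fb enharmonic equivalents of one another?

D## = pitch class 4 and Fb = pitch class 4 — the same pitch class, so they are enharmonic equivalents.

Yes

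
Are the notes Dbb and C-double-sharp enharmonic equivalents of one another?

Dbb is pitch class 0; C## is pitch class 2.
The pitch classes differ (0 vs. 2), so they are not enharmonic equivalents.

No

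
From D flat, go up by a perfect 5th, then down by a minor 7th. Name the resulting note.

Bb

A perfect fifth up from Db is Ab (letter A, 7 semitones up).
A minor seventh down from Ab is Bb (letter B, 10 semitones down).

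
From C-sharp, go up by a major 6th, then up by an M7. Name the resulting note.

A major sixth up from C# is A# (letter A, 9 semitones up).
A major seventh up from A# is G## (letter G, 11 semitones up).

G##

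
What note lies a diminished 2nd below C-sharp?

A second below C lands on the letter B.
A diminished second spans 0 semitones, so C# moves to pitch class 1. On the letter B that is B##.

B##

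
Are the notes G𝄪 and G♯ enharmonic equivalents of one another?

Two spellings are enharmonically equivalent only if they share a pitch class.
Here G## → 9, G# → 8; 8 ≠ 9, so they are not.

No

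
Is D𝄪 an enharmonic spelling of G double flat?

No

D## is pitch class 4; Gbb is pitch class 5.
The pitch classes differ (4 vs. 5), so they are not enharmonic equivalents.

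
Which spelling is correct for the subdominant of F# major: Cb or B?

Each scale degree takes a distinct letter name. Degree 4 of a scale on F must use the letter B.
B and Cb are enharmonically the same pitch, but only B uses the letter B, so it is the correct spelling here.

B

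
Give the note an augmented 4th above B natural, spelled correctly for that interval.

E#

B up a perfect fourth is E, so the target letter is E.
From B, an augmented fourth is 6 semitones up: E#.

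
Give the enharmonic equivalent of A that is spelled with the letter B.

A is pitch class 9. The letter B alone is pitch class 11.
To reach pitch class 9 from B requires an offset of -2 semitones, i.e. double flat: Bbb.

Bbb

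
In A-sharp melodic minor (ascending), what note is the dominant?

E#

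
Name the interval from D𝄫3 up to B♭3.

augmented sixth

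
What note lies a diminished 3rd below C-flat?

A

C down a major third is Ab, so the target letter is A.
From Cb, a diminished third is 2 semitones down: A.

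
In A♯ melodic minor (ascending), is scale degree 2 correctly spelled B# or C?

B#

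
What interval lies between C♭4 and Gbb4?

The letter names run C→G, a span of 4 letter steps, so the interval is some kind of fifth.
Cb to Gbb is 6 semitones. A perfect fifth is 7, so 6 makes it diminished.

diminished fifth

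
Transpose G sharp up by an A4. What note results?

C##

A fourth above G lands on the letter C.
An augmented fourth spans 6 semitones, so G# moves to pitch class 2. On the letter C that is C##.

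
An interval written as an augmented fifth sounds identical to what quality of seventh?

An augmented fifth spans 8 semitones.
A seventh spanning 8 semitones is doubly diminished (the major seventh is 11).

doubly diminished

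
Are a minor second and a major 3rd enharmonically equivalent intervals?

No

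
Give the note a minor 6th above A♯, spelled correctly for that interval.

F#

A sixth above A lands on the letter F.
A minor sixth spans 8 semitones, so A# moves to pitch class 6. On the letter F that is F#.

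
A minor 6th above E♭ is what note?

A sixth above E lands on the letter C.
A minor sixth spans 8 semitones, so Eb moves to pitch class 11. On the letter C that is Cb.

Cb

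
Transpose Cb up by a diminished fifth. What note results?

Gbb

A fifth above C lands on the letter G.
A diminished fifth spans 6 semitones, so Cb moves to pitch class 5. On the letter G that is Gbb.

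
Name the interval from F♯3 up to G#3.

major second

Counting letters F–G gives a second.
F#→G# = 2 semitones, exactly the major second.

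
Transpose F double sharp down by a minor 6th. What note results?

A##

F down a major sixth is Ab, so the target letter is A.
From F##, a minor sixth is 8 semitones down: A##.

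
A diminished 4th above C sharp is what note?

F

A fourth above C lands on the letter F.
A diminished fourth spans 4 semitones, so C# moves to pitch class 5. On the letter F that is F.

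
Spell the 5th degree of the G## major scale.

Degree 5 takes the letter 4 steps above G, which is D.
In major, degree 5 sits 7 semitones above the tonic. G## + 7 semitones is pitch class 4, spelled on D as D##.

D##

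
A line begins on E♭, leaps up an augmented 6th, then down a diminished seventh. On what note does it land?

An augmented sixth up from Eb is C# (letter C, 10 semitones up).
A diminished seventh down from C# is D## (letter D, 9 semitones down).

D##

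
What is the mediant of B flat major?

D

The Bb major scale runs Bb C D Eb F G A.
Degree 3 is D.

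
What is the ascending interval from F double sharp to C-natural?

Counting letters F–G–A–B–C gives a fifth.
F##→C = 5 semitones, 2 narrower than the perfect fifth (7), so doubly diminished.

doubly diminished fifth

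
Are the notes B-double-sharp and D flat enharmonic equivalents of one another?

B## = pitch class 1 and Db = pitch class 1 — the same pitch class, so they are enharmonic equivalents.

Yes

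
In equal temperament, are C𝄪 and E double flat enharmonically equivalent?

Yes

C## is pitch class 2; Ebb is pitch class 2.
All spellings map to pitch class 2, so they are enharmonically equivalent.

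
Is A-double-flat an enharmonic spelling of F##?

Yes

Abb is pitch class 7; F## is pitch class 7.
All spellings map to pitch class 7, so they are enharmonically equivalent.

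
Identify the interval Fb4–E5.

augmented seventh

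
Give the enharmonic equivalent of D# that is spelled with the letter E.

Eb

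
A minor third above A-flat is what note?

A third above A lands on the letter C.
A minor third spans 3 semitones, so Ab moves to pitch class 11. On the letter C that is Cb.

Cb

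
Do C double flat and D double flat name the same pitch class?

Cbb is pitch class 10; Dbb is pitch class 0.
The pitch classes differ (10 vs. 0), so they are not enharmonic equivalents.

No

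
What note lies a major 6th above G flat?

Eb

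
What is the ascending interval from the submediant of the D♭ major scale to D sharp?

The submediant of Db major is Bb.
Bb up to D#: letters B→D make it a third; 5 semitones makes it augmented.

augmented third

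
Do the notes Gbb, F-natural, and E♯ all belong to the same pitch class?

Gbb is pitch class 5; F is pitch class 5; E# is pitch class 5.
All spellings map to pitch class 5, so they are enharmonically equivalent.

Yes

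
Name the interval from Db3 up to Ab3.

perfect fifth

The letter names run D→A, a span of 4 letter steps, so the interval is some kind of fifth.
Db to Ab is 7 semitones. A perfect fifth is 7, so 7 makes it perfect.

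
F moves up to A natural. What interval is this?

major third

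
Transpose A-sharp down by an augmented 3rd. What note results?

A down a major third is F, so the target letter is F.
From A#, an augmented third is 5 semitones down: F.

F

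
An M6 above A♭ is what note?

F

A up a major sixth is F#, so the target letter is F.
From Ab, a major sixth is 9 semitones up: F.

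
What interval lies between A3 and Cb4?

Counting letters A–B–C gives a third.
A→Cb = 2 semitones, 2 narrower than the major third (4), so diminished.

diminished third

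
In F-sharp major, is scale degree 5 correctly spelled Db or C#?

C#

Each scale degree takes a distinct letter name. Degree 5 of a scale on F must use the letter C.
C# and Db are enharmonically the same pitch, but only C# uses the letter C, so it is the correct spelling here.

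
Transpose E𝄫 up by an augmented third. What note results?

E up a major third is G#, so the target letter is G.
From Ebb, an augmented third is 5 semitones up: G.

G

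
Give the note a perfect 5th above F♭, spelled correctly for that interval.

Cb

F up a perfect fifth is C, so the target letter is C.
From Fb, a perfect fifth is 7 semitones up: Cb.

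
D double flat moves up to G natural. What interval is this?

doubly augmented fourth

Counting letters D–E–F–G gives a fourth.
Dbb→G = 7 semitones, 2 wider than the perfect fourth (5), so doubly augmented.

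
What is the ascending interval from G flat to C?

augmented fourth

Counting letters G–A–B–C gives a fourth.
Gb→C = 6 semitones, 1 wider than the perfect fourth (5), so augmented.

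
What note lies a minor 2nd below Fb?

F down a major second is Eb, so the target letter is E.
From Fb, a minor second is 1 semitone down: Eb.

Eb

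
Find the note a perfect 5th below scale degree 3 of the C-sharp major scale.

A#

Scale degree 3 of C# major is E#.
A perfect fifth (7 semitones) below E# lands on the letter A, giving A#.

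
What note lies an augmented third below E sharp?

A third below E lands on the letter C.
An augmented third spans 5 semitones, so E# moves to pitch class 0. On the letter C that is C.

C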